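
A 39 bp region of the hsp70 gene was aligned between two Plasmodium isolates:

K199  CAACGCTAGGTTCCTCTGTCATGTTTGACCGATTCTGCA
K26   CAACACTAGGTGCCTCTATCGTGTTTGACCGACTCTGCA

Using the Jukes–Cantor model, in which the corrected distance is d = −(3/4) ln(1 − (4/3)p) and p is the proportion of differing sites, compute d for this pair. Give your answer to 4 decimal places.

Mismatches occur at site 5 (G→A), site 12 (T→G), site 18 (G→A), site 21 (A→G), site 33 (T→C).
p = 5/39 = 0.128205.
d = −0.75 · ln(1 − (4/3)·0.128205) = −0.75 · ln(0.829060) = −0.75 · (-0.187463) = 0.1406.

0.1406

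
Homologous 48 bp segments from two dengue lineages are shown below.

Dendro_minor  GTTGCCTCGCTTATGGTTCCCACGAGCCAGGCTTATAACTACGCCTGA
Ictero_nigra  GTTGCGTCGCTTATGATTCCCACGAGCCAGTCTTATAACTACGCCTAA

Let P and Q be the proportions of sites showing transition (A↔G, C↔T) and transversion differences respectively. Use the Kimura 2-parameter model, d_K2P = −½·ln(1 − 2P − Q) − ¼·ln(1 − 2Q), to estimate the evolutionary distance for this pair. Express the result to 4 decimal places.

Mismatches occur at site 6 (C→G, transversion), site 16 (G→A, transition), site 31 (G→T, transversion), site 47 (G→A, transition).
Of the 4 differences, 2 transitions and 2 transversions over 48 sites: P = 2/48 = 0.041667, Q = 2/48 = 0.041667.
d = −0.5·ln(0.874999) − 0.25·ln(0.916666) = −0.5·(-0.133533) − 0.25·(-0.087012) = 0.0885.

0.0885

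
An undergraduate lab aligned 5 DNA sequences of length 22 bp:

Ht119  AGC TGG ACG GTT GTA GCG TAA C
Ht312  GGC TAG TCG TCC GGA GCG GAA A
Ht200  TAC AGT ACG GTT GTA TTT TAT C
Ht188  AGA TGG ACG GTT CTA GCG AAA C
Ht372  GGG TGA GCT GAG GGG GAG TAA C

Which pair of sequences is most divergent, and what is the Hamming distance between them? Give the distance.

16

Pairwise Hamming distances:
  Ht119 vs Ht312: 9
  Ht119 vs Ht200: 8
  Ht119 vs Ht188: 3
  Ht119 vs Ht372: 10
  Ht312 vs Ht200: 16
  Ht312 vs Ht188: 11
  Ht312 vs Ht372: 12
  Ht200 vs Ht188: 11
  Ht200 vs Ht372: 15
  Ht188 vs Ht372: 12
The largest is 16, between Ht312 and Ht200.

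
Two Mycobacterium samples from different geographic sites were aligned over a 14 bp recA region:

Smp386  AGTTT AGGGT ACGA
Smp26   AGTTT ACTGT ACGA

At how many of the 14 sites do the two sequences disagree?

Differing sites — 7:G/C; 8:G/T.
That gives 2 mismatches out of 14 aligned sites, so the Hamming distance is 2.

2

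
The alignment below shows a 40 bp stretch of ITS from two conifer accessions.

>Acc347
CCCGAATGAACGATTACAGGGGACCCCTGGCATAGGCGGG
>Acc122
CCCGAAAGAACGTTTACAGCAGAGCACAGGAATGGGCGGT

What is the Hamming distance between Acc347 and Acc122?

10

Mismatches occur at site 7 (T/A), site 13 (A/T), site 20 (G/C), site 21 (G/A), site 24 (C/G), site 26 (C/A), site 28 (T/A), site 31 (C/A), site 34 (A/G), site 40 (G/T).
That gives 10 mismatches out of 40 aligned sites, so the Hamming distance is 10.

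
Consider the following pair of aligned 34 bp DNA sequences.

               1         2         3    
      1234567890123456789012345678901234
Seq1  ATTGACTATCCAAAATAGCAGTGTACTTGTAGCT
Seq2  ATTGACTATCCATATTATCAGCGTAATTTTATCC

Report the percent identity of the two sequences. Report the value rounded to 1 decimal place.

76.5%

The sequences differ at positions 13 (A/T), 15 (A/T), 18 (G/T), 22 (T/C), 26 (C/A), 29 (G/T), 32 (G/T), 34 (T/C).
26 of the 34 sites match, so the percent identity is 26/34 × 100 = 76.5%.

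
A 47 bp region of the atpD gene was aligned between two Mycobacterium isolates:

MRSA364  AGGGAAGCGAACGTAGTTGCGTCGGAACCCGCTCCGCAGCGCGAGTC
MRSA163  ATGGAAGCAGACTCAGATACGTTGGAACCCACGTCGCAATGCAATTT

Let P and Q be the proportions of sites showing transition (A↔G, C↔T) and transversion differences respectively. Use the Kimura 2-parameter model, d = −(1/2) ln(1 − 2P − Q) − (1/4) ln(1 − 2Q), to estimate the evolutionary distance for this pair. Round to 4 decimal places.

0.4870

Differing sites — 2:G/T (Tv); 9:G/A (Ti); 10:A/G (Ti); 13:G/T (Tv); 14:T/C (Ti); 17:T/A (Tv); 19:G/A (Ti); 23:C/T (Ti); 31:G/A (Ti); 33:T/G (Tv); 34:C/T (Ti); 39:G/A (Ti); 40:C/T (Ti); 43:G/A (Ti); 45:G/T (Tv); 47:C/T (Ti).
Of the 16 differences, 11 transitions and 5 transversions over 47 sites: P = 11/47 = 0.234043, Q = 5/47 = 0.106383.
d = −0.5·ln(0.425531) − 0.25·ln(0.787234) = −0.5·(-0.854417) − 0.25·(-0.239230) = 0.4870.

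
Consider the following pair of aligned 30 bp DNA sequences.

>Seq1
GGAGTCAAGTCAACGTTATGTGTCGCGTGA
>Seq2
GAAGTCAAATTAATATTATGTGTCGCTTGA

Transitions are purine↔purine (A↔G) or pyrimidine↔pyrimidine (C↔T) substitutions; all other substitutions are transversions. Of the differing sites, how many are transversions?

1

The sequences differ at positions 2 (G/A, transition), 9 (G/A, transition), 11 (C/T, transition), 14 (C/T, transition), 15 (G/A, transition), 27 (G/T, transversion).
Of the 6 differences, 5 transitions and 1 transversion, so the answer is 1.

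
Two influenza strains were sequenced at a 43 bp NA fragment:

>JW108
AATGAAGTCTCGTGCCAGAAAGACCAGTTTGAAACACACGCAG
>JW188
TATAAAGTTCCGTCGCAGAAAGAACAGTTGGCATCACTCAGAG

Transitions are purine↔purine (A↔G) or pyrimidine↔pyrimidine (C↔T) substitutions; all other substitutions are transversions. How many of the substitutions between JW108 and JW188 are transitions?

4

Mismatches occur at site 1 (A/T, transversion), site 4 (G/A, transition), site 9 (C/T, transition), site 10 (T/C, transition), site 14 (G/C, transversion), site 15 (C/G, transversion), site 24 (C/A, transversion), site 30 (T/G, transversion), site 32 (A/C, transversion), site 34 (A/T, transversion), site 38 (A/T, transversion), site 40 (G/A, transition), site 41 (C/G, transversion).
Of the 13 differences, 4 transitions and 9 transversions, so the answer is 4.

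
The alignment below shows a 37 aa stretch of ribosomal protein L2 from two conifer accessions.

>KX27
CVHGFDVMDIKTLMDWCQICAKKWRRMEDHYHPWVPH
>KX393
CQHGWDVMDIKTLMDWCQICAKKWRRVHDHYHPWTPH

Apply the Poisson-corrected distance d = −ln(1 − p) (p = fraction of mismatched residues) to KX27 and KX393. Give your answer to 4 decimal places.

Mismatches occur at site 2 (V→Q), site 5 (F→W), site 27 (M→V), site 28 (E→H), site 35 (V→T).
p = 5/37 = 0.135135.
d = −ln(1 − 0.135135) = −ln(0.864865) = 0.1452.

0.1452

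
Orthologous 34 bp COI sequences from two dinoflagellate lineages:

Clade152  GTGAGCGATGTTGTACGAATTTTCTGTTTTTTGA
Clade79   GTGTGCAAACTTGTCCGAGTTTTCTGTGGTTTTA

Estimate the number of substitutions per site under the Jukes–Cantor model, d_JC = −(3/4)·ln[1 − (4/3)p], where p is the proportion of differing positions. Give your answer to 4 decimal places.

0.3265

The sequences differ at positions 4 (A/T), 7 (G/A), 9 (T/A), 10 (G/C), 15 (A/C), 19 (A/G), 28 (T/G), 29 (T/G), 33 (G/T).
p = 9/34 = 0.264706.
d = −0.75 · ln(1 − (4/3)·0.264706) = −0.75 · ln(0.647059) = −0.75 · (-0.435318) = 0.3265.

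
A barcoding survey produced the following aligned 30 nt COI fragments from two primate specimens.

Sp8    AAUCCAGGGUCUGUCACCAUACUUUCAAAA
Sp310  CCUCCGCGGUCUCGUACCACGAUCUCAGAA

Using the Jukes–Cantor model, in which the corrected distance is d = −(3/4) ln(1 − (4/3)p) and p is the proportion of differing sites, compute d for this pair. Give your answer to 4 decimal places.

0.5716

The sequences differ at positions 1 (A/C), 2 (A/C), 6 (A/G), 7 (G/C), 13 (G/C), 14 (U/G), 15 (C/U), 20 (U/C), 21 (A/G), 22 (C/A), 24 (U/C), 28 (A/G).
p = 12/30 = 0.400000.
d = −0.75 · ln(1 − (4/3)·0.400000) = −0.75 · ln(0.466667) = −0.75 · (-0.762139) = 0.5716.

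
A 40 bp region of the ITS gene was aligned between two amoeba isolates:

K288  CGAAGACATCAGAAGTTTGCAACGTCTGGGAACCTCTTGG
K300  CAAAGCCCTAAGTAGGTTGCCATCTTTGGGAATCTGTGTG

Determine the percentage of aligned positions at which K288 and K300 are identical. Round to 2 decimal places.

65.00%

Mismatches occur at site 2 (G↔A), site 6 (A↔C), site 8 (A↔C), site 10 (C↔A), site 13 (A↔T), site 16 (T↔G), site 21 (A↔C), site 23 (C↔T), site 24 (G↔C), site 26 (C↔T), site 33 (C↔T), site 36 (C↔G), site 38 (T↔G), site 39 (G↔T).
26 of the 40 sites match, so the percent identity is 26/40 × 100 = 65.00%.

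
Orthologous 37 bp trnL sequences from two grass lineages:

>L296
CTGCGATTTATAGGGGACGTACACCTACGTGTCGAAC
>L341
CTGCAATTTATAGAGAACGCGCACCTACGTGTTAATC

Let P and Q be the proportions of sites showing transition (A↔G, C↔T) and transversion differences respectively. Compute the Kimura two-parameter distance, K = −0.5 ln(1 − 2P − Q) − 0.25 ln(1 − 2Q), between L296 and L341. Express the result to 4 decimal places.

0.2738

Mismatches occur at site 5 (G/A, transition), site 14 (G/A, transition), site 16 (G/A, transition), site 20 (T/C, transition), site 21 (A/G, transition), site 33 (C/T, transition), site 34 (G/A, transition), site 36 (A/T, transversion).
Of the 8 differences, 7 transitions and 1 transversion over 37 sites: P = 7/37 = 0.189189, Q = 1/37 = 0.027027.
d = −0.5·ln(0.594595) − 0.25·ln(0.945946) = −0.5·(-0.519875) − 0.25·(-0.055570) = 0.2738.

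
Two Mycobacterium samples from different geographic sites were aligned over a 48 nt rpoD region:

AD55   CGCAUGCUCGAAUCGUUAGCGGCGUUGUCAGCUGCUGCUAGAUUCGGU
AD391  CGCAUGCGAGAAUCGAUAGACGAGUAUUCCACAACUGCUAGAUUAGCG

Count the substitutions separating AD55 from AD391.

15

Differing sites — 8:U/G; 9:C/A; 16:U/A; 20:C/A; 21:G/C; 23:C/A; 26:U/A; 27:G/U; 30:A/C; 31:G/A; 33:U/A; 34:G/A; 45:C/A; 47:G/C; 48:U/G.
That gives 15 mismatches out of 48 aligned sites, so the Hamming distance is 15.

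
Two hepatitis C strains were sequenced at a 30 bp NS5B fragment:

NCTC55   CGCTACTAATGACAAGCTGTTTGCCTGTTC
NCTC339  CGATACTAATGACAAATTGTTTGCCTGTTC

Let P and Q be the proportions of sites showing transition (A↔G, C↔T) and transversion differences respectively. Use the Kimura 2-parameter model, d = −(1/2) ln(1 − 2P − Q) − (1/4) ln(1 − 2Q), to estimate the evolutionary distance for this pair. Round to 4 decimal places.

Mismatches occur at site 3 (C/A, transversion), site 16 (G/A, transition), site 17 (C/T, transition).
Of the 3 differences, 2 transitions and 1 transversion over 30 sites: P = 2/30 = 0.066667, Q = 1/30 = 0.033333.
d = −0.5·ln(0.833333) − 0.25·ln(0.933334) = −0.5·(-0.182322) − 0.25·(-0.068992) = 0.1084.

0.1084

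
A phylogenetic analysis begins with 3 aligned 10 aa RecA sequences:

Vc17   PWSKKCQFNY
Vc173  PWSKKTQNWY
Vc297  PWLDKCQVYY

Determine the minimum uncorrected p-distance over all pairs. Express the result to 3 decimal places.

Pairwise Hamming distances:
  Vc17 vs Vc173: 3
  Vc17 vs Vc297: 4
  Vc173 vs Vc297: 5
The smallest is 3 mismatches, between Vc17 and Vc173; p = 3/10 = 0.300.

0.300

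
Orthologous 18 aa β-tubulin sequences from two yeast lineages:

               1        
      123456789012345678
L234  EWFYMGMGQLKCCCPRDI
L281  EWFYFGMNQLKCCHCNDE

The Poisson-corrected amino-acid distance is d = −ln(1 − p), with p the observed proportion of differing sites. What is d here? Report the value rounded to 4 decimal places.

The sequences differ at positions 5 (M/F), 8 (G/N), 14 (C/H), 15 (P/C), 16 (R/N), 18 (I/E).
p = 6/18 = 0.333333.
d = −ln(1 − 0.333333) = −ln(0.666667) = 0.4055.

0.4055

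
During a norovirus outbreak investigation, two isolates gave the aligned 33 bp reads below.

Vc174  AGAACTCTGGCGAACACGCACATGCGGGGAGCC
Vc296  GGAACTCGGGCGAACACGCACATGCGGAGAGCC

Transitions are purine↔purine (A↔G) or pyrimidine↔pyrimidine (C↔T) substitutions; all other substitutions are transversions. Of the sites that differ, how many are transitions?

2

Mismatches occur at site 1 (A↔G, transition), site 8 (T↔G, transversion), site 28 (G↔A, transition).
Of the 3 differences, 2 transitions and 1 transversion, so the answer is 2.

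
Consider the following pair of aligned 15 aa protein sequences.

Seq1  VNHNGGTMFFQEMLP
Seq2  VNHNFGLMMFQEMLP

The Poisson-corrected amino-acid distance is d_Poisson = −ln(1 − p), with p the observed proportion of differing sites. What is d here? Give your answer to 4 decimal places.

Mismatches occur at site 5 (G↔F), site 7 (T↔L), site 9 (F↔M).
p = 3/15 = 0.200000.
d = −ln(1 − 0.200000) = −ln(0.800000) = 0.2231.

0.2231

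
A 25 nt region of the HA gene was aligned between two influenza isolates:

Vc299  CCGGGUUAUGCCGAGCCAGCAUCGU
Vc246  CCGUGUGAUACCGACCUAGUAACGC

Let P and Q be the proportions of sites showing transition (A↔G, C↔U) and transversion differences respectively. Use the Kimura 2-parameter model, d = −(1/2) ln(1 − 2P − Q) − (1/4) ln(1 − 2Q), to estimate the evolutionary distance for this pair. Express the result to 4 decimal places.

The sequences differ at positions 4 (G/U, transversion), 7 (U/G, transversion), 10 (G/A, transition), 15 (G/C, transversion), 17 (C/U, transition), 20 (C/U, transition), 22 (U/A, transversion), 25 (U/C, transition).
Of the 8 differences, 4 transitions and 4 transversions over 25 sites: P = 4/25 = 0.160000, Q = 4/25 = 0.160000.
d = −0.5·ln(0.520000) − 0.25·ln(0.680000) = −0.5·(-0.653926) − 0.25·(-0.385662) = 0.4234.

0.4234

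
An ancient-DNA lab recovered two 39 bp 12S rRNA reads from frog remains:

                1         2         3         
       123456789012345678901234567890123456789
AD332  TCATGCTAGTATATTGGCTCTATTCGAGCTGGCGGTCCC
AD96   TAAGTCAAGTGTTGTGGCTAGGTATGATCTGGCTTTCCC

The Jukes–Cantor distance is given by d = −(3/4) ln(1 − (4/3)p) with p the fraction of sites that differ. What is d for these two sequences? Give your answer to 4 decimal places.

The sequences differ at positions 2 (C/A), 4 (T/G), 5 (G/T), 7 (T/A), 11 (A/G), 13 (A/T), 14 (T/G), 20 (C/A), 21 (T/G), 22 (A/G), 24 (T/A), 25 (C/T), 28 (G/T), 34 (G/T), 35 (G/T).
p = 15/39 = 0.384615.
d = −0.75 · ln(1 − (4/3)·0.384615) = −0.75 · ln(0.487180) = −0.75 · (-0.719122) = 0.5393.

0.5393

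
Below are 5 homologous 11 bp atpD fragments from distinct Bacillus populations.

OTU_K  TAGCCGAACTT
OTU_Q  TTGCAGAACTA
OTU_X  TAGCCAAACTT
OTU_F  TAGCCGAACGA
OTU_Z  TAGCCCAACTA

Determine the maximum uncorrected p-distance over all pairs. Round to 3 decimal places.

0.364

Pairwise Hamming distances:
  OTU_K vs OTU_Q: 3
  OTU_K vs OTU_X: 1
  OTU_K vs OTU_F: 2
  OTU_K vs OTU_Z: 2
  OTU_Q vs OTU_X: 4
  OTU_Q vs OTU_F: 3
  OTU_Q vs OTU_Z: 3
  OTU_X vs OTU_F: 3
  OTU_X vs OTU_Z: 2
  OTU_F vs OTU_Z: 2
The largest is 4 mismatches, between OTU_Q and OTU_X; p = 4/11 = 0.364.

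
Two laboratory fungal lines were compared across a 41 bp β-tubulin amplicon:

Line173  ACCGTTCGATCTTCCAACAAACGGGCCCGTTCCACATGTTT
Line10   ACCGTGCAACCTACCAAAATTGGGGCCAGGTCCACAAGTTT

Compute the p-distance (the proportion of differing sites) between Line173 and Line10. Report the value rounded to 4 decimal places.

Differing sites — 6:T/G; 8:G/A; 10:T/C; 13:T/A; 18:C/A; 20:A/T; 21:A/T; 22:C/G; 28:C/A; 30:T/G; 37:T/A.
There are 11 differences over 41 sites, so p = 11/41 = 0.2683.

0.2683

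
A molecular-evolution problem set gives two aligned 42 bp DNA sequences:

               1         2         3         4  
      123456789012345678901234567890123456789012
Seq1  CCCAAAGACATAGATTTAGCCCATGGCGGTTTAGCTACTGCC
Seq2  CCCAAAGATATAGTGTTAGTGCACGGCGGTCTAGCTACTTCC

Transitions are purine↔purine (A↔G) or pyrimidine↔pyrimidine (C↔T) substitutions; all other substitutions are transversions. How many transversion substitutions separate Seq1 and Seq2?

Mismatches occur at site 9 (C→T, transition), site 14 (A→T, transversion), site 15 (T→G, transversion), site 20 (C→T, transition), site 21 (C→G, transversion), site 24 (T→C, transition), site 31 (T→C, transition), site 40 (G→T, transversion).
Of the 8 differences, 4 transitions and 4 transversions, so the answer is 4.

4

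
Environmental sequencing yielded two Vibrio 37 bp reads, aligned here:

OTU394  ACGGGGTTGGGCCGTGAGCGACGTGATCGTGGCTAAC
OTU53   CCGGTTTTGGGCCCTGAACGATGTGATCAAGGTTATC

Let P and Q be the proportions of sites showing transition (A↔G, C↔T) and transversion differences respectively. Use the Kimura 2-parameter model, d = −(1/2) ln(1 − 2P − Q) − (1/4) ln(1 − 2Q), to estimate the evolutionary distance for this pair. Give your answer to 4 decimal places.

0.3357

Differing sites — 1:A/C (Tv); 5:G/T (Tv); 6:G/T (Tv); 14:G/C (Tv); 18:G/A (Ti); 22:C/T (Ti); 29:G/A (Ti); 30:T/A (Tv); 33:C/T (Ti); 36:A/T (Tv).
Of the 10 differences, 4 transitions and 6 transversions over 37 sites: P = 4/37 = 0.108108, Q = 6/37 = 0.162162.
d = −0.5·ln(0.621622) − 0.25·ln(0.675676) = −0.5·(-0.475423) − 0.25·(-0.392042) = 0.3357.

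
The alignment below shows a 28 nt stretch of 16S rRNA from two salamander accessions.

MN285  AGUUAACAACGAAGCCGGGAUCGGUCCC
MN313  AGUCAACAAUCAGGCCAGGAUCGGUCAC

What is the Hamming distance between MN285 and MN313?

6

Differing sites — 4:U/C; 10:C/U; 11:G/C; 13:A/G; 17:G/A; 27:C/A.
That gives 6 mismatches out of 28 aligned sites, so the Hamming distance is 6.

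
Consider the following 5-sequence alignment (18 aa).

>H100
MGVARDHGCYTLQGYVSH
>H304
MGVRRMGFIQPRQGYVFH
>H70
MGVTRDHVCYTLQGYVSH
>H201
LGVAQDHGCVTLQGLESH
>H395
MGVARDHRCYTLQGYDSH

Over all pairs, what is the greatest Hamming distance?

13

Pairwise Hamming distances:
  H100 vs H304: 9
  H100 vs H70: 2
  H100 vs H201: 5
  H100 vs H395: 2
  H304 vs H70: 9
  H304 vs H201: 13
  H304 vs H395: 10
  H70 vs H201: 7
  H70 vs H395: 3
  H201 vs H395: 6
The largest is 13, between H304 and H201.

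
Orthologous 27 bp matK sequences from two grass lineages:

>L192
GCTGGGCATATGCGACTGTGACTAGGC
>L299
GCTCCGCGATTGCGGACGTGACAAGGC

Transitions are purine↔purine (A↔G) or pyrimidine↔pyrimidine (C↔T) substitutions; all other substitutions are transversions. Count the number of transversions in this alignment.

6

Differing sites — 4:G/C (Tv); 5:G/C (Tv); 8:A/G (Ti); 9:T/A (Tv); 10:A/T (Tv); 15:A/G (Ti); 16:C/A (Tv); 17:T/C (Ti); 23:T/A (Tv).
Of the 9 differences, 3 transitions and 6 transversions, so the answer is 6.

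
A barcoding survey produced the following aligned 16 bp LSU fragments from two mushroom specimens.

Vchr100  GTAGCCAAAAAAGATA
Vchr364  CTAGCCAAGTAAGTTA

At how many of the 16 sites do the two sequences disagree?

4

Differing sites — 1:G/C; 9:A/G; 10:A/T; 14:A/T.
That gives 4 mismatches out of 16 aligned sites, so the Hamming distance is 4.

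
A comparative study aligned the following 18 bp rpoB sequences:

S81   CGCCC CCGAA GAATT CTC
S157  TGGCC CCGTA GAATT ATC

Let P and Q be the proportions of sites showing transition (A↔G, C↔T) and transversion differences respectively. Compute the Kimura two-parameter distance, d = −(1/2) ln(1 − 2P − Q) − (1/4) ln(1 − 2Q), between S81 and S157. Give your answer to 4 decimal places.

0.2641

Differing sites — 1:C/T (Ti); 3:C/G (Tv); 9:A/T (Tv); 16:C/A (Tv).
Of the 4 differences, 1 transition and 3 transversions over 18 sites: P = 1/18 = 0.055556, Q = 3/18 = 0.166667.
d = −0.5·ln(0.722221) − 0.25·ln(0.666666) = −0.5·(-0.325424) − 0.25·(-0.405466) = 0.2641.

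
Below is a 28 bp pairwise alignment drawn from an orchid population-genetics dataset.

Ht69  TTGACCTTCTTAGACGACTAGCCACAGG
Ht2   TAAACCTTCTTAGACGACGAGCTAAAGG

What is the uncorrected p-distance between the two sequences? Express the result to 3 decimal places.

Mismatches occur at site 2 (T/A), site 3 (G/A), site 19 (T/G), site 23 (C/T), site 25 (C/A).
There are 5 differences over 28 sites, so p = 5/28 = 0.179.

0.179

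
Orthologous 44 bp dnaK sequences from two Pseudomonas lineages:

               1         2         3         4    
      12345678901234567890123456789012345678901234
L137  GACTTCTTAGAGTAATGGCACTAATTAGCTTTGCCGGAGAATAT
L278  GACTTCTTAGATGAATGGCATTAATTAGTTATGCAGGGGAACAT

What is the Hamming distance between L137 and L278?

8

Mismatches occur at site 12 (G↔T), site 13 (T↔G), site 21 (C↔T), site 29 (C↔T), site 31 (T↔A), site 35 (C↔A), site 38 (A↔G), site 42 (T↔C).
That gives 8 mismatches out of 44 aligned sites, so the Hamming distance is 8.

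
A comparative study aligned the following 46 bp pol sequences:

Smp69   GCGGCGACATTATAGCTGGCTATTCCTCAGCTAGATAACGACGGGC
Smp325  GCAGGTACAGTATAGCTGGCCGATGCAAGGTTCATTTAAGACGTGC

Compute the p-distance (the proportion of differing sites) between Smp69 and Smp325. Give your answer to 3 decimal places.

0.391

Differing sites — 3:G/A; 5:C/G; 6:G/T; 10:T/G; 21:T/C; 22:A/G; 23:T/A; 25:C/G; 27:T/A; 28:C/A; 29:A/G; 31:C/T; 33:A/C; 34:G/A; 35:A/T; 37:A/T; 39:C/A; 44:G/T.
There are 18 differences over 46 sites, so p = 18/46 = 0.391.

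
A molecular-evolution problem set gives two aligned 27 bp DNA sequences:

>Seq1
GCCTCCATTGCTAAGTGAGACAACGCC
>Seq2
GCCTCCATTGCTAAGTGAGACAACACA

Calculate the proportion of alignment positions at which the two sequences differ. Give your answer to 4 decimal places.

The sequences differ at positions 25 (G/A), 27 (C/A).
There are 2 differences over 27 sites, so p = 2/27 = 0.0741.

0.0741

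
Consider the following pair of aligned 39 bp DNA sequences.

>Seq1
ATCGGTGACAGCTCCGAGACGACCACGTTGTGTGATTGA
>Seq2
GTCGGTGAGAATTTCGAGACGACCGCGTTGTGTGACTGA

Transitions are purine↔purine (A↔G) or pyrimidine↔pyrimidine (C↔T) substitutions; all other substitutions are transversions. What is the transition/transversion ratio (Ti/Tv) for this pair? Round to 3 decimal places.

The sequences differ at positions 1 (A/G, transition), 9 (C/G, transversion), 11 (G/A, transition), 12 (C/T, transition), 14 (C/T, transition), 25 (A/G, transition), 36 (T/C, transition).
Of the 7 differences, 6 transitions and 1 transversion, so Ti/Tv = 6/1 = 6.000.

6.000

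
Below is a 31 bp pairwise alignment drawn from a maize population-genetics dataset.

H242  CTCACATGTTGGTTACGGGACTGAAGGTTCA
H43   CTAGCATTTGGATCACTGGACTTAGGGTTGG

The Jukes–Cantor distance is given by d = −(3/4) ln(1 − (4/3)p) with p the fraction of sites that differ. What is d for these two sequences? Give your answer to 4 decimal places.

0.4806

Mismatches occur at site 3 (C/A), site 4 (A/G), site 8 (G/T), site 10 (T/G), site 12 (G/A), site 14 (T/C), site 17 (G/T), site 23 (G/T), site 25 (A/G), site 30 (C/G), site 31 (A/G).
p = 11/31 = 0.354839.
d = −0.75 · ln(1 − (4/3)·0.354839) = −0.75 · ln(0.526881) = −0.75 · (-0.640781) = 0.4806.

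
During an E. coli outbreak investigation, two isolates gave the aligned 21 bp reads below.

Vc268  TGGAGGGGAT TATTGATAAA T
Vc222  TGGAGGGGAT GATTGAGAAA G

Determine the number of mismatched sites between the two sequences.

Differing sites — 11:T/G; 17:T/G; 21:T/G.
That gives 3 mismatches out of 21 aligned sites, so the Hamming distance is 3.

3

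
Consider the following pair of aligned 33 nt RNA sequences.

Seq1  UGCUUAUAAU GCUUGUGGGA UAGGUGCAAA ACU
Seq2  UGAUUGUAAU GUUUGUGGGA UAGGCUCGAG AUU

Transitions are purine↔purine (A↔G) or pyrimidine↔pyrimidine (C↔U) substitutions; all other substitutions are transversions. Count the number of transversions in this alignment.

Differing sites — 3:C/A (Tv); 6:A/G (Ti); 12:C/U (Ti); 25:U/C (Ti); 26:G/U (Tv); 28:A/G (Ti); 30:A/G (Ti); 32:C/U (Ti).
Of the 8 differences, 6 transitions and 2 transversions, so the answer is 2.

2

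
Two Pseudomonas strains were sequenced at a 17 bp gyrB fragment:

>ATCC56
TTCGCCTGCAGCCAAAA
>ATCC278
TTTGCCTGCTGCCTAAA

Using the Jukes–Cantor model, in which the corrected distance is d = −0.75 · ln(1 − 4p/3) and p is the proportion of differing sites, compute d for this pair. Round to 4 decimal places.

Mismatches occur at site 3 (C/T), site 10 (A/T), site 14 (A/T).
p = 3/17 = 0.176471.
d = −0.75 · ln(1 − (4/3)·0.176471) = −0.75 · ln(0.764705) = −0.75 · (-0.268265) = 0.2012.

0.2012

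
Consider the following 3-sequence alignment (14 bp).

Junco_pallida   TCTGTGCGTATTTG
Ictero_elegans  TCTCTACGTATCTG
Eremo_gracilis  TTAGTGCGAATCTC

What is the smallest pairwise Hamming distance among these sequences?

3

Pairwise Hamming distances:
  Junco_pallida vs Ictero_elegans: 3
  Junco_pallida vs Eremo_gracilis: 5
  Ictero_elegans vs Eremo_gracilis: 6
The smallest is 3, between Junco_pallida and Ictero_elegans.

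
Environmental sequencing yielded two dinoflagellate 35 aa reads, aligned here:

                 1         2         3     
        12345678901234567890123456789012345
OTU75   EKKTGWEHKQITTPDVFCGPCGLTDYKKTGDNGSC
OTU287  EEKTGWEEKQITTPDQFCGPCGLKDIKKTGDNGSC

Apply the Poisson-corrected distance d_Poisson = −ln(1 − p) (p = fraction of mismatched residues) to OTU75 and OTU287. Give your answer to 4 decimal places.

0.1542

Mismatches occur at site 2 (K↔E), site 8 (H↔E), site 16 (V↔Q), site 24 (T↔K), site 26 (Y↔I).
p = 5/35 = 0.142857.
d = −ln(1 − 0.142857) = −ln(0.857143) = 0.1542.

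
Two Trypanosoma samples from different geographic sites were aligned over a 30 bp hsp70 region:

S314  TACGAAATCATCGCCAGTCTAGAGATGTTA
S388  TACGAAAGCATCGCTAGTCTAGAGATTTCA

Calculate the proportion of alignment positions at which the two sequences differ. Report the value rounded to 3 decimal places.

Mismatches occur at site 8 (T↔G), site 15 (C↔T), site 27 (G↔T), site 29 (T↔C).
There are 4 differences over 30 sites, so p = 4/30 = 0.133.

0.133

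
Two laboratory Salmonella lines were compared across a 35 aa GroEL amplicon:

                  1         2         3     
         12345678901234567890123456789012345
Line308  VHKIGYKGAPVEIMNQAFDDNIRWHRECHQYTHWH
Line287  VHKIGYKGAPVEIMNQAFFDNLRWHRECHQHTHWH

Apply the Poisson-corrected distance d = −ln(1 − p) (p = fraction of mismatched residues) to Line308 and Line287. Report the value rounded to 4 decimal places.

0.0896

The sequences differ at positions 19 (D/F), 22 (I/L), 31 (Y/H).
p = 3/35 = 0.085714.
d = −ln(1 − 0.085714) = −ln(0.914286) = 0.0896.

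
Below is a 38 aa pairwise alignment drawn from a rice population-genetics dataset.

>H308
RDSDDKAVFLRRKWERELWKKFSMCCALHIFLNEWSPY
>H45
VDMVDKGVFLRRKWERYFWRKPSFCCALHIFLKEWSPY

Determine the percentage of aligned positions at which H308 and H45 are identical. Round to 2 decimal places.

Differing sites — 1:R/V; 3:S/M; 4:D/V; 7:A/G; 17:E/Y; 18:L/F; 20:K/R; 22:F/P; 24:M/F; 33:N/K.
28 of the 38 sites match, so the percent identity is 28/38 × 100 = 73.68%.

73.68%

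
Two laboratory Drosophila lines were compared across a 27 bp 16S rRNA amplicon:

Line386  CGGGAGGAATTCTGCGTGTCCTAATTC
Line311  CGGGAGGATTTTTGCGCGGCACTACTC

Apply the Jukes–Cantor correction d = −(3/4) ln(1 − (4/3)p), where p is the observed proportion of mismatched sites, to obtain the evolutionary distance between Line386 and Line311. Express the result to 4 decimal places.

0.3770

Differing sites — 9:A/T; 12:C/T; 17:T/C; 19:T/G; 21:C/A; 22:T/C; 23:A/T; 25:T/C.
p = 8/27 = 0.296296.
d = −0.75 · ln(1 − (4/3)·0.296296) = −0.75 · ln(0.604939) = −0.75 · (-0.502628) = 0.3770.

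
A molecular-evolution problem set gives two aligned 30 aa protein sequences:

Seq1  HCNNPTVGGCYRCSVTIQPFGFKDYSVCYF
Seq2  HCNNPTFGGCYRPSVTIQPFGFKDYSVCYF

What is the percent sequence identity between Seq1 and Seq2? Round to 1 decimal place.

93.3%

The sequences differ at positions 7 (V/F), 13 (C/P).
28 of the 30 sites match, so the percent identity is 28/30 × 100 = 93.3%.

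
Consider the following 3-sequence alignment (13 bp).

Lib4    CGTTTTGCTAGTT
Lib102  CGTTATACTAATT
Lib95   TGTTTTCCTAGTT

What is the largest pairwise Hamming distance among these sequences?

4

Pairwise Hamming distances:
  Lib4 vs Lib102: 3
  Lib4 vs Lib95: 2
  Lib102 vs Lib95: 4
The largest is 4, between Lib102 and Lib95.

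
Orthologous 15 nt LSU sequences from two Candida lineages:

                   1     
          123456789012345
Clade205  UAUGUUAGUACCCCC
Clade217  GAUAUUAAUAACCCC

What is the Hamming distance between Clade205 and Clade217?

4

Differing sites — 1:U/G; 4:G/A; 8:G/A; 11:C/A.
That gives 4 mismatches out of 15 aligned sites, so the Hamming distance is 4.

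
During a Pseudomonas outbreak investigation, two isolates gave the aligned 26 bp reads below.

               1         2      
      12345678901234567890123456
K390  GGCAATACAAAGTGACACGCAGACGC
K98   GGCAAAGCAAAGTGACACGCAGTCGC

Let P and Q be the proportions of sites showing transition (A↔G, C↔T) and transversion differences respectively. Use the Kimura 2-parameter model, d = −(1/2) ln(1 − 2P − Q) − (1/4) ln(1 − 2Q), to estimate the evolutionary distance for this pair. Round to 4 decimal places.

Mismatches occur at site 6 (T→A, transversion), site 7 (A→G, transition), site 23 (A→T, transversion).
Of the 3 differences, 1 transition and 2 transversions over 26 sites: P = 1/26 = 0.038462, Q = 2/26 = 0.076923.
d = −0.5·ln(0.846153) − 0.25·ln(0.846154) = −0.5·(-0.167055) − 0.25·(-0.167054) = 0.1253.

0.1253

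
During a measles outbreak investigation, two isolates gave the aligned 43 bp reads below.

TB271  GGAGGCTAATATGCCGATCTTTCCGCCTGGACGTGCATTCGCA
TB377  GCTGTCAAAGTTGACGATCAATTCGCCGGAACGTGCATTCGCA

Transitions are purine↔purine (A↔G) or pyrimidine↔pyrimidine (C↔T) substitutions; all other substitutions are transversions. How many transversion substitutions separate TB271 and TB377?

10

The sequences differ at positions 2 (G/C, transversion), 3 (A/T, transversion), 5 (G/T, transversion), 7 (T/A, transversion), 10 (T/G, transversion), 11 (A/T, transversion), 14 (C/A, transversion), 20 (T/A, transversion), 21 (T/A, transversion), 23 (C/T, transition), 28 (T/G, transversion), 30 (G/A, transition).
Of the 12 differences, 2 transitions and 10 transversions, so the answer is 10.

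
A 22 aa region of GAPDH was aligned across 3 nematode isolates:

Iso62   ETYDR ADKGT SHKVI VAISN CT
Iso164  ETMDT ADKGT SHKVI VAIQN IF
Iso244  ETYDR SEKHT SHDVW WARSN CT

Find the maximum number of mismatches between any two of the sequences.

12

Pairwise Hamming distances:
  Iso62 vs Iso164: 5
  Iso62 vs Iso244: 7
  Iso164 vs Iso244: 12
The largest is 12, between Iso164 and Iso244.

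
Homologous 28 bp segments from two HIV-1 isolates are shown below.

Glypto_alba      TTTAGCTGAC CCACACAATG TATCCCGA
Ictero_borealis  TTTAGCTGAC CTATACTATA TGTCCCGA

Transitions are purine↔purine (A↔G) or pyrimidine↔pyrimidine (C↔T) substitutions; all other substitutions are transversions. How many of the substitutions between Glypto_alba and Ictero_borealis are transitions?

4

The sequences differ at positions 12 (C/T, transition), 14 (C/T, transition), 17 (A/T, transversion), 20 (G/A, transition), 22 (A/G, transition).
Of the 5 differences, 4 transitions and 1 transversion, so the answer is 4.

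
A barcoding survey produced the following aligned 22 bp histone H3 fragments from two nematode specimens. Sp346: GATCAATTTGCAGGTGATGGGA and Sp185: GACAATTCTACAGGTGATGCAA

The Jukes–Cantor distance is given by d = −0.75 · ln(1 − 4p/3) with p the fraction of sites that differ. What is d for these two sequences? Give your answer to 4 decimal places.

0.4141

Mismatches occur at site 3 (T↔C), site 4 (C↔A), site 6 (A↔T), site 8 (T↔C), site 10 (G↔A), site 20 (G↔C), site 21 (G↔A).
p = 7/22 = 0.318182.
d = −0.75 · ln(1 − (4/3)·0.318182) = −0.75 · ln(0.575757) = −0.75 · (-0.552070) = 0.4141.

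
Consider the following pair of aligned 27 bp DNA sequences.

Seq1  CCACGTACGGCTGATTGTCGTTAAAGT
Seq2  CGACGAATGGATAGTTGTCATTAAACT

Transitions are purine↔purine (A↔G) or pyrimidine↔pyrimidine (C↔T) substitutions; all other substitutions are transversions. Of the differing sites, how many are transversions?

4

The sequences differ at positions 2 (C/G, transversion), 6 (T/A, transversion), 8 (C/T, transition), 11 (C/A, transversion), 13 (G/A, transition), 14 (A/G, transition), 20 (G/A, transition), 26 (G/C, transversion).
Of the 8 differences, 4 transitions and 4 transversions, so the answer is 4.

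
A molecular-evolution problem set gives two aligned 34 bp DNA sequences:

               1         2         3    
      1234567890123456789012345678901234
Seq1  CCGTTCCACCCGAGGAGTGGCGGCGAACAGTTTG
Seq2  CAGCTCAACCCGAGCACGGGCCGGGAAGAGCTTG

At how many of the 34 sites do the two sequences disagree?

Differing sites — 2:C/A; 4:T/C; 7:C/A; 15:G/C; 17:G/C; 18:T/G; 22:G/C; 24:C/G; 28:C/G; 31:T/C.
That gives 10 mismatches out of 34 aligned sites, so the Hamming distance is 10.

10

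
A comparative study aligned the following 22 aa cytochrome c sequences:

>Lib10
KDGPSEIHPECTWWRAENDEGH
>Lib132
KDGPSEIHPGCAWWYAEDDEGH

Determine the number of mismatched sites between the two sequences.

The sequences differ at positions 10 (E/G), 12 (T/A), 15 (R/Y), 18 (N/D).
That gives 4 mismatches out of 22 aligned sites, so the Hamming distance is 4.

4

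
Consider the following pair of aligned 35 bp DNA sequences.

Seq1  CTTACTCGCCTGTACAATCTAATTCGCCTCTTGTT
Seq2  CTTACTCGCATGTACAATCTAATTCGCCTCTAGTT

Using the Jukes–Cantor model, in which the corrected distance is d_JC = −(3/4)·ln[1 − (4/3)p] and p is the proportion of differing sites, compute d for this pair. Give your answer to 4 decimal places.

Differing sites — 10:C/A; 32:T/A.
p = 2/35 = 0.057143.
d = −0.75 · ln(1 − (4/3)·0.057143) = −0.75 · ln(0.923809) = −0.75 · (-0.079250) = 0.0594.

0.0594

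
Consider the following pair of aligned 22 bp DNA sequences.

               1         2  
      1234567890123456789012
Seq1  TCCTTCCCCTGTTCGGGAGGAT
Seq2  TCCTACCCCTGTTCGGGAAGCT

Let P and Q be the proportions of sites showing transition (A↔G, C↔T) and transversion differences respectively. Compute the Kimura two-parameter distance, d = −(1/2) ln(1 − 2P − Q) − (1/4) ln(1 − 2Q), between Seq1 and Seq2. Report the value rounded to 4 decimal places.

0.1505

Mismatches occur at site 5 (T↔A, transversion), site 19 (G↔A, transition), site 21 (A↔C, transversion).
Of the 3 differences, 1 transition and 2 transversions over 22 sites: P = 1/22 = 0.045455, Q = 2/22 = 0.090909.
d = −0.5·ln(0.818181) − 0.25·ln(0.818182) = −0.5·(-0.200672) − 0.25·(-0.200670) = 0.1505.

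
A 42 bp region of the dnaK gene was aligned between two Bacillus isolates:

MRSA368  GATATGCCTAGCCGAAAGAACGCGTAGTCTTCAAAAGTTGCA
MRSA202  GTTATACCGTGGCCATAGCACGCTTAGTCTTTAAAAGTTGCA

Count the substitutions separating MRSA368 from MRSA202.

The sequences differ at positions 2 (A/T), 6 (G/A), 9 (T/G), 10 (A/T), 12 (C/G), 14 (G/C), 16 (A/T), 19 (A/C), 24 (G/T), 32 (C/T).
That gives 10 mismatches out of 42 aligned sites, so the Hamming distance is 10.

10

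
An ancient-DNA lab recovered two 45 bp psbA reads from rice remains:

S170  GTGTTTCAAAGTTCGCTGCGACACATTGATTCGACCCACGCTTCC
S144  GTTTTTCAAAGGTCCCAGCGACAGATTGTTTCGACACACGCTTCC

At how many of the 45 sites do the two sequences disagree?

The sequences differ at positions 3 (G/T), 12 (T/G), 15 (G/C), 17 (T/A), 24 (C/G), 29 (A/T), 36 (C/A).
That gives 7 mismatches out of 45 aligned sites, so the Hamming distance is 7.

7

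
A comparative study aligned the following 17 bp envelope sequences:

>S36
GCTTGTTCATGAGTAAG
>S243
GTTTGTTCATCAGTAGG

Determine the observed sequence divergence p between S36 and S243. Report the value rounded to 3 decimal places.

0.176

Mismatches occur at site 2 (C/T), site 11 (G/C), site 16 (A/G).
There are 3 differences over 17 sites, so p = 3/17 = 0.176.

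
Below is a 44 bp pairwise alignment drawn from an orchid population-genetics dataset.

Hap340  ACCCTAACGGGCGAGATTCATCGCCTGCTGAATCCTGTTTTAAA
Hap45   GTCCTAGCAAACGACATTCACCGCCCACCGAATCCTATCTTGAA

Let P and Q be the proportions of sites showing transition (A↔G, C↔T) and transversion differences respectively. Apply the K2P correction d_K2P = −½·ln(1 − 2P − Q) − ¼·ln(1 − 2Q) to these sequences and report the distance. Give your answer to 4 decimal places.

0.4871

Mismatches occur at site 1 (A→G, transition), site 2 (C→T, transition), site 7 (A→G, transition), site 9 (G→A, transition), site 10 (G→A, transition), site 11 (G→A, transition), site 15 (G→C, transversion), site 21 (T→C, transition), site 26 (T→C, transition), site 27 (G→A, transition), site 29 (T→C, transition), site 37 (G→A, transition), site 39 (T→C, transition), site 42 (A→G, transition).
Of the 14 differences, 13 transitions and 1 transversion over 44 sites: P = 13/44 = 0.295455, Q = 1/44 = 0.022727.
d = −0.5·ln(0.386363) − 0.25·ln(0.954546) = −0.5·(-0.950978) − 0.25·(-0.046519) = 0.4871.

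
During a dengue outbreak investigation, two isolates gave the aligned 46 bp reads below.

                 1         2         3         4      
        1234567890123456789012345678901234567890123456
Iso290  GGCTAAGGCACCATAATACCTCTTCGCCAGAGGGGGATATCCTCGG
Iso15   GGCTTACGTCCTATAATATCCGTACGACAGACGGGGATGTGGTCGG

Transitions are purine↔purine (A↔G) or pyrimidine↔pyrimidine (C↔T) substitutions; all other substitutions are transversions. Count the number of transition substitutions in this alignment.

5

Mismatches occur at site 5 (A→T, transversion), site 7 (G→C, transversion), site 9 (C→T, transition), site 10 (A→C, transversion), site 12 (C→T, transition), site 19 (C→T, transition), site 21 (T→C, transition), site 22 (C→G, transversion), site 24 (T→A, transversion), site 27 (C→A, transversion), site 32 (G→C, transversion), site 39 (A→G, transition), site 41 (C→G, transversion), site 42 (C→G, transversion).
Of the 14 differences, 5 transitions and 9 transversions, so the answer is 5.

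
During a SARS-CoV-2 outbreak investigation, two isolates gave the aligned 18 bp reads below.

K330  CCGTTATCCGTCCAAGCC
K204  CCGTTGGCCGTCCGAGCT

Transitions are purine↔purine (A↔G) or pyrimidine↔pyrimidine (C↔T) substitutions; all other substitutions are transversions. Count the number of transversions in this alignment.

1

The sequences differ at positions 6 (A/G, transition), 7 (T/G, transversion), 14 (A/G, transition), 18 (C/T, transition).
Of the 4 differences, 3 transitions and 1 transversion, so the answer is 1.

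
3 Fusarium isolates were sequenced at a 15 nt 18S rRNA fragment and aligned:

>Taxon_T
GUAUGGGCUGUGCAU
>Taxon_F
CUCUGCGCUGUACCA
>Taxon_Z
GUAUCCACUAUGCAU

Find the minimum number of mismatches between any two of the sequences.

4

Pairwise Hamming distances:
  Taxon_T vs Taxon_F: 6
  Taxon_T vs Taxon_Z: 4
  Taxon_F vs Taxon_Z: 8
The smallest is 4, between Taxon_T and Taxon_Z.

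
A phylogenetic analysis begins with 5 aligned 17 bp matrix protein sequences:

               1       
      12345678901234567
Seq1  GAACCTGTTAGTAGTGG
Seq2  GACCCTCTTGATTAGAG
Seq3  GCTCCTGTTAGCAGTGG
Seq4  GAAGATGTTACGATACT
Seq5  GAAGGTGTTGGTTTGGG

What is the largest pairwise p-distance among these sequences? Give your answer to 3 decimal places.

Pairwise Hamming distances:
  Seq1 vs Seq2: 8
  Seq1 vs Seq3: 3
  Seq1 vs Seq4: 8
  Seq1 vs Seq5: 6
  Seq2 vs Seq3: 10
  Seq2 vs Seq4: 12
  Seq2 vs Seq5: 7
  Seq3 vs Seq4: 10
  Seq3 vs Seq5: 9
  Seq4 vs Seq5: 8
The largest is 12 mismatches, between Seq2 and Seq4; p = 12/17 = 0.706.

0.706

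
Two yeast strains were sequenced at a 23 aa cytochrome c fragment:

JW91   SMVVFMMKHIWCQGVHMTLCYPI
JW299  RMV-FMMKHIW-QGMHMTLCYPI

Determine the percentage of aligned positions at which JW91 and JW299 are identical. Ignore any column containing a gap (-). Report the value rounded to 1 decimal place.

90.5%

Excluding the 2 gap columns leaves 21 comparable sites.
The sequences differ at positions 1 (S/R), 15 (V/M).
19 of the 21 comparable sites match, so the percent identity is 19/21 × 100 = 90.5%.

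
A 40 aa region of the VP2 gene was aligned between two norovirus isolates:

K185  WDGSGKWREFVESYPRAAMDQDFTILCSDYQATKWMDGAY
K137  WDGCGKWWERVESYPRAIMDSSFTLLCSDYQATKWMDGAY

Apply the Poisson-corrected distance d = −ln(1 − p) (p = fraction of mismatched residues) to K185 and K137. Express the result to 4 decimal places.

0.1924

The sequences differ at positions 4 (S/C), 8 (R/W), 10 (F/R), 18 (A/I), 21 (Q/S), 22 (D/S), 25 (I/L).
p = 7/40 = 0.175000.
d = −ln(1 − 0.175000) = −ln(0.825000) = 0.1924.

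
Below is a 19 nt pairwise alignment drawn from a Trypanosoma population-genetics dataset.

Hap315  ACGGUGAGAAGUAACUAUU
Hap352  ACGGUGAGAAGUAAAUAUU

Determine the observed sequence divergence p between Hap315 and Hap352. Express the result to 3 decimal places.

0.053

Differing sites — 15:C/A.
There are 1 differences over 19 sites, so p = 1/19 = 0.053.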